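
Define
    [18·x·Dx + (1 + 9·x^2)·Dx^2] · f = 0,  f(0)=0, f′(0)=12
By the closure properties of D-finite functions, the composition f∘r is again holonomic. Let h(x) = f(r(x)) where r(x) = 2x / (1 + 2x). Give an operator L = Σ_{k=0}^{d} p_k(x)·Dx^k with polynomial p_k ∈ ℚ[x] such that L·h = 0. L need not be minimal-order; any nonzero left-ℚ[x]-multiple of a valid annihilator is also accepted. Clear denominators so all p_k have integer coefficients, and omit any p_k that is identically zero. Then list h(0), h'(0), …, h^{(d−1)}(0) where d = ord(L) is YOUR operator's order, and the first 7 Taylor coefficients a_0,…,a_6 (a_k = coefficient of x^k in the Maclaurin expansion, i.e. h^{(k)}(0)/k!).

f: a_k = 0, 12, 0, -36, 0, 972/5, 0, …
Change of var in L_f (x↦r) gives L₀.
L = (4 + 80·x)·Dx + (1 + 4·x + 40·x^2)·Dx^2  (order 2).
h: a_k = 0, 24, -48, -192, 1536, -1536/5, -39936, …
ICs: h(0) = 0, h′(0) = 24.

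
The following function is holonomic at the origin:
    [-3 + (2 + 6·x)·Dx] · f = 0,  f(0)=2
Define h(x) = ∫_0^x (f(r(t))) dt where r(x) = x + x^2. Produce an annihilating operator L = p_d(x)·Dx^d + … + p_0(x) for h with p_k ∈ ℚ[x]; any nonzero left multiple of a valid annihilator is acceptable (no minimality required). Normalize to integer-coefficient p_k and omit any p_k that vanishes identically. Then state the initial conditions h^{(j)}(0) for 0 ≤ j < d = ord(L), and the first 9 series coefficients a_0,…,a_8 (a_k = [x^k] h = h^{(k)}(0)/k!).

f: a_k = 2, 3, -9/4, 27/8, -405/64, 1701/128, -15309/512, 72171/1024, -2814669/16384, …
h₀=f(r): pull back L_f along r ⇒ L₀.
h=∫₀ˣh₀: take L = L₀·Dx.
L = (-3 - 6·x)·Dx + (2 + 6·x + 6·x^2)·Dx^2  (order 2).
h: a_k = 0, 2, 3/2, 1/4, -9/32, 99/320, -81/256, 999/3584, -1377/8192, …
ICs: h(0) = 0, h′(0) = 2.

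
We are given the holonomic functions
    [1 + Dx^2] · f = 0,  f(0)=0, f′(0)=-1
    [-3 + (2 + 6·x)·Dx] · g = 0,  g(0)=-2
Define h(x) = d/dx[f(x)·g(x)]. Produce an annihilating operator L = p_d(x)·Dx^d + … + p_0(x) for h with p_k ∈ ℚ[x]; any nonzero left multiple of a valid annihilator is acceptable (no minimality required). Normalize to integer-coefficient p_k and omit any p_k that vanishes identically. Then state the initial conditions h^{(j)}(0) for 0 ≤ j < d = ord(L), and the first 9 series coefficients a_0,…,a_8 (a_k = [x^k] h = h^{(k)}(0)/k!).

L = (133 + 2352·x + 4104·x^2 + 1728·x^3 + 1296·x^4) + (276 + 540·x - 1296·x^2 - 1296·x^3)·Dx + (124 + 840·x + 1836·x^2 + 1728·x^3 + 1296·x^4)·Dx^2  (order 2).
h: a_k = 2, 6, -31/4, 23/2, -5699/192, 24483/320, -4655323/23040, 1468555/2688, -7750542983/5160960, …
ICs: h(0) = 2, h′(0) = 6.

f: a_k = 0, -1, 0, 1/6, 0, -1/120, 0, 1/5040, 0, …
g: a_k = -2, -3, 9/4, -27/8, 405/64, -1701/128, 15309/512, -72171/1024, 2814669/16384, …
h₀=f·g: eliminate ⇒ L₀, order ≤ 2·1.
h₀' ⇒ L via d/dx closure of L₀.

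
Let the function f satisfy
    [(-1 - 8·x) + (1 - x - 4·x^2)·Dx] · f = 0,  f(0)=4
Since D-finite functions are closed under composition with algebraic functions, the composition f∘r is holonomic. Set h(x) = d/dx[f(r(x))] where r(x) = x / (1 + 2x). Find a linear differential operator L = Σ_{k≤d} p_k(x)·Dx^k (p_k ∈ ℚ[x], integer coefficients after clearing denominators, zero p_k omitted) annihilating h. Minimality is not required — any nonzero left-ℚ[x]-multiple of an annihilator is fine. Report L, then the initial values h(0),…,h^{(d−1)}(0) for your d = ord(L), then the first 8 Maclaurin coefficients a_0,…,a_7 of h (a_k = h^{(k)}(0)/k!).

f: a_k = 4, 4, 20, 36, 116, 260, 724, 1764, …
Substitute x→r, Dx→(1/r')Dx; clear ⇒ L₀.
h=h₀': d/dx-closure on L₀ ⇒ L.
L = (6 + 12·x + 72·x^2 + 80·x^3) + (-1 - 15·x - 54·x^2 - 36·x^3 + 40·x^4)·Dx  (order 1).
h: a_k = 4, 24, -84, 432, -1900, 8136, -33796, 137568, …
ICs: h(0) = 4.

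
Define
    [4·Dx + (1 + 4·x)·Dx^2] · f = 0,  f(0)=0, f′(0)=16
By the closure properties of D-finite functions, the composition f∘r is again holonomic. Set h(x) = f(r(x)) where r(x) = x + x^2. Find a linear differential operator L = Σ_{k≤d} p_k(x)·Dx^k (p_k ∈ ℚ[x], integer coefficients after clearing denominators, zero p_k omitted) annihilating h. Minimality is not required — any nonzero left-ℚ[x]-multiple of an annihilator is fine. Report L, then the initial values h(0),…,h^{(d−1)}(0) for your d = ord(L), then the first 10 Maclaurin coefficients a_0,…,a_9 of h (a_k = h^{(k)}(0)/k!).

f: a_k = 0, 16, -32, 256/3, -256, 4096/5, -8192/3, 65536/7, -32768, 1048576/9, …
L₀ from L_f via x↦r, Dx↦r'^{-1}Dx.
L = 2·Dx + (1 + 2·x)·Dx^2  (order 2).
h: a_k = 0, 16, -16, 64/3, -32, 256/5, -256/3, 1024/7, -256, 4096/9, …
ICs: h(0) = 0, h′(0) = 16.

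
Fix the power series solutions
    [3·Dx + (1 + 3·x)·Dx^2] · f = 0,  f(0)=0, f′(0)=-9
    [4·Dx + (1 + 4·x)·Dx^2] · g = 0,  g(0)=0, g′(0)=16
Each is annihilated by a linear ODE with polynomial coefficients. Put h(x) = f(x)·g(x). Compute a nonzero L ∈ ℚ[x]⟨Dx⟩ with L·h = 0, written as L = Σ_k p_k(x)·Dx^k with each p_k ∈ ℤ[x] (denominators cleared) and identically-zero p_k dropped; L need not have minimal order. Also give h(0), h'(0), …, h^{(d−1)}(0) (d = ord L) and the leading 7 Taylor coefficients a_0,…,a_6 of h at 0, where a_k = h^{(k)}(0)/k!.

f: a_k = 0, -9, 27/2, -27, 243/4, -729/5, 729/2, …
g: a_k = 0, 16, -32, 256/3, -256, 4096/5, -8192/3, …
Sym-product of L_f,L_g gives L₀ (≤ ord 4).
L = (600 + 4032·x + 6912·x^2)·Dx + (854 + 8808·x + 30240·x^2 + 34560·x^3)·Dx^2 + (172 + 2380·x + 12312·x^2 + 28224·x^3 + 24192·x^4)·Dx^3 + (7 + 122·x + 847·x^2 + 2928·x^3 + 5040·x^4 + 3456·x^5)·Dx^4  (order 4).
h: a_k = 0, 0, -144, 504, -1632, 5292, -87048/5, …
ICs: h(0) = 0, h′(0) = 0, h′′(0) = -288, h′′′(0) = 3024.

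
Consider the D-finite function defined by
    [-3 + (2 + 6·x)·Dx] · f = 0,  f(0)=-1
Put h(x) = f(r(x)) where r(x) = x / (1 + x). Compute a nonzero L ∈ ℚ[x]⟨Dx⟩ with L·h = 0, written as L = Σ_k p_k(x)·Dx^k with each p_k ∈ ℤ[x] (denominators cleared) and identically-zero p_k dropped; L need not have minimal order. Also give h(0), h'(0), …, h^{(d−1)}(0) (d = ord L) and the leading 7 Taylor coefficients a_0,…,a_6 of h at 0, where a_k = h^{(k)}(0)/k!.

L = -3 + (2 + 10·x + 8·x^2)·Dx  (order 1).
h: a_k = -1, -3/2, 21/8, -87/16, 1677/128, -9069/256, 106305/1024, …
ICs: h(0) = -1.

f: a_k = -1, -3/2, 9/8, -27/16, 405/128, -1701/256, 15309/1024, …
Change of var in L_f (x↦r) gives L₀.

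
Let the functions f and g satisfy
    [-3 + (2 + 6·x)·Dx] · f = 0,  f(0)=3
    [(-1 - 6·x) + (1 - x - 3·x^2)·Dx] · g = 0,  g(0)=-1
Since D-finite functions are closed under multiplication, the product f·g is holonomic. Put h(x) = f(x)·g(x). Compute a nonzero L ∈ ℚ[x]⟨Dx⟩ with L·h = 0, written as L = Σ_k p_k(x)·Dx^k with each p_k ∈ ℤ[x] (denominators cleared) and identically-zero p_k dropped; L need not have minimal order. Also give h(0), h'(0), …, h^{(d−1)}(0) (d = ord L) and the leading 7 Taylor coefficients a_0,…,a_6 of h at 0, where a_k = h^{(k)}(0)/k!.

f: a_k = 3, 9/2, -27/8, 81/16, -1215/128, 5103/256, -45927/1024, …
g: a_k = -1, -1, -4, -7, -19, -40, -97, …
Product ⇒ symmetric product L₀, ord ≤ 1.
L = (5 + 15·x + 27·x^2) + (-2 - 4·x + 12·x^2 + 18·x^3)·Dx  (order 1).
h: a_k = -3, -15/2, -105/8, -651/16, -9033/128, -54417/256, -388533/1024, …
ICs: h(0) = -3.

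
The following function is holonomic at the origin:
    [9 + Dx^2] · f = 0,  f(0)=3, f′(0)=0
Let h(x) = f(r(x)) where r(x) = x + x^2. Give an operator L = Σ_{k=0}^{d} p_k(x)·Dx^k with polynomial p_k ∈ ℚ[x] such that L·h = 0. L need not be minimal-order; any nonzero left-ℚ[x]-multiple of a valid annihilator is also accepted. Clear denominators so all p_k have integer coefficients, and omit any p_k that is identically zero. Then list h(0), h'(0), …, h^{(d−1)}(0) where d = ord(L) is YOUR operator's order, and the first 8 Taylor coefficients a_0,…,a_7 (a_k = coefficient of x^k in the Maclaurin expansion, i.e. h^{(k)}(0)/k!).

f: a_k = 3, 0, -27/2, 0, 81/8, 0, -243/80, 0, …
f∘r: x↦r, Dx↦Dx/r' in L_f ⇒ L₀.
L = (9 + 54·x + 108·x^2 + 72·x^3) - 2·Dx + (1 + 2·x)·Dx^2  (order 2).
h: a_k = 3, 0, -27/2, -27, -27/8, 81/2, 4617/80, 891/40, …
ICs: h(0) = 3, h′(0) = 0.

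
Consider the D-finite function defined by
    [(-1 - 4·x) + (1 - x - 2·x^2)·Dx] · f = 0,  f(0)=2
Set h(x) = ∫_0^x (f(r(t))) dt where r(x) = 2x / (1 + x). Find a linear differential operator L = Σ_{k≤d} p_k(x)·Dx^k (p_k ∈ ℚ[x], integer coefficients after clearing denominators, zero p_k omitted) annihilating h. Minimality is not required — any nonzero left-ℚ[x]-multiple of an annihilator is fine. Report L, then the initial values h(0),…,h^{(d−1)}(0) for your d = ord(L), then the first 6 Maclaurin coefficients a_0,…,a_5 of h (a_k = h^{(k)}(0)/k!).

L = (2 + 18·x)·Dx + (-1 - x + 9·x^2 + 9·x^3)·Dx^2  (order 2).
h: a_k = 0, 2, 2, 20/3, 9, 36, …
ICs: h(0) = 0, h′(0) = 2.

f: a_k = 2, 2, 6, 10, 22, 42, …
Substitute x→r, Dx→(1/r')Dx; clear ⇒ L₀.
∫: right-multiply L₀ by Dx.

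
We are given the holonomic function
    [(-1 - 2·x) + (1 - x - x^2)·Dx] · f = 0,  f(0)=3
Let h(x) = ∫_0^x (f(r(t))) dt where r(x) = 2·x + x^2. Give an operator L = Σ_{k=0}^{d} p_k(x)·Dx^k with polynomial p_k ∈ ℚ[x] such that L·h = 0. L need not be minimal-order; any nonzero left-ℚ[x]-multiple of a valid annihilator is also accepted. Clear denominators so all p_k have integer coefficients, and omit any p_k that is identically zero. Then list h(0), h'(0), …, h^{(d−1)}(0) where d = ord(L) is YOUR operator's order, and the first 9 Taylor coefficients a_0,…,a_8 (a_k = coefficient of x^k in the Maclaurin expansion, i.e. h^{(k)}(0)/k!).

L = (2 + 10·x + 12·x^2 + 4·x^3)·Dx + (-1 + 2·x + 5·x^2 + 4·x^3 + x^4)·Dx^2  (order 2).
h: a_k = 0, 3, 3, 9, 24, 354/5, 217, 4785/7, 2199, …
ICs: h(0) = 0, h′(0) = 3.

f: a_k = 3, 3, 6, 9, 15, 24, 39, 63, 102, …
Substitute x→r, Dx→(1/r')Dx; clear ⇒ L₀.
h=∫₀ˣh₀: take L = L₀·Dx.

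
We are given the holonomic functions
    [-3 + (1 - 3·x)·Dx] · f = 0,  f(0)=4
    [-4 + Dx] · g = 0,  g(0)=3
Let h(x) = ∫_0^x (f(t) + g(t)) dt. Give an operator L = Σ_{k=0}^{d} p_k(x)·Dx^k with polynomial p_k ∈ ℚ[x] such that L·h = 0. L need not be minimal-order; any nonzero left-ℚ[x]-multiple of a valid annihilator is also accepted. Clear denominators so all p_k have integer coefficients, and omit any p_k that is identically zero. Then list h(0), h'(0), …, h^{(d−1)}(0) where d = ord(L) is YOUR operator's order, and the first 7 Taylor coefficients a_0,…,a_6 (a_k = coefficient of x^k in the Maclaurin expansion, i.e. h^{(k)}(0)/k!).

L = (-24 - 144·x)·Dx + (2 + 96·x - 144·x^2)·Dx^2 + (1 - 15·x + 36·x^2)·Dx^3  (order 3).
h: a_k = 0, 7, 12, 20, 35, 356/5, 2494/15, …
ICs: h(0) = 0, h′(0) = 7, h′′(0) = 24.

f: a_k = 4, 12, 36, 108, 324, 972, 2916, …
g: a_k = 3, 12, 24, 32, 32, 128/5, 256/15, …
f+g: L₀ = lclm(L_f,L_g), ord ≤ 1+1.
h=∫h₀ ⇒ L = L₀·Dx.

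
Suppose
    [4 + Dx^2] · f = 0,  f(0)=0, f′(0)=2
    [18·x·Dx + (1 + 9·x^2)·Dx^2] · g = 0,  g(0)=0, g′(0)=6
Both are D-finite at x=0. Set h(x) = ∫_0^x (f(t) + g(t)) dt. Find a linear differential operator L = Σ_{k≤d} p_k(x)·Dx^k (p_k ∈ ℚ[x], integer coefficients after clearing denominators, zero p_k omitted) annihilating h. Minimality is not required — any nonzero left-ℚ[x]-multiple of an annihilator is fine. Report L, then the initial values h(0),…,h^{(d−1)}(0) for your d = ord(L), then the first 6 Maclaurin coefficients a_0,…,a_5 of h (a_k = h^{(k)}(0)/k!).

L = (-3744·x + 37584·x^3 + 11664·x^5)·Dx^2 + (-28 + 864·x^2 + 10692·x^4 + 5832·x^6)·Dx^3 + (-936·x + 9396·x^3 + 2916·x^5)·Dx^4 + (-7 + 216·x^2 + 2673·x^4 + 1458·x^6)·Dx^5  (order 5).
h: a_k = 0, 0, 4, 0, -29/6, 0, …
ICs: h(0) = 0, h′(0) = 0, h′′(0) = 8, h′′′(0) = 0, h′′′′(0) = -116.

f: a_k = 0, 2, 0, -4/3, 0, 4/15, …
g: a_k = 0, 6, 0, -18, 0, 486/5, …
f+g: L₀ = lclm(L_f,L_g), ord ≤ 2+2.
Integrate: L := L₀·Dx.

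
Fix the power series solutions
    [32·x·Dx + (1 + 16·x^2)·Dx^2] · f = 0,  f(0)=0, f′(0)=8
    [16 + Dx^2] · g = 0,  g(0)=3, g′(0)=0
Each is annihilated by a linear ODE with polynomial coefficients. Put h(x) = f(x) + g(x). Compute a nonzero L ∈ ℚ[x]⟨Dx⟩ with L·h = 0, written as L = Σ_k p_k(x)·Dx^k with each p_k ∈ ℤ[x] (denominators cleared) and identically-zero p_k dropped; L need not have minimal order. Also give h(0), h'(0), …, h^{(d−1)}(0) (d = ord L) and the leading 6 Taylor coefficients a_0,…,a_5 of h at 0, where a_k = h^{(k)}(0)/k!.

L = (-5632·x + 114688·x^3 + 131072·x^5)·Dx + (-16 + 1792·x^2 + 36864·x^4 + 65536·x^6)·Dx^2 + (-352·x + 7168·x^3 + 8192·x^5)·Dx^3 + (-1 + 112·x^2 + 2304·x^4 + 4096·x^6)·Dx^4  (order 4).
h: a_k = 3, 8, -24, -128/3, 32, 2048/5, …
ICs: h(0) = 3, h′(0) = 8, h′′(0) = -48, h′′′(0) = -256.

f: a_k = 0, 8, 0, -128/3, 0, 2048/5, …
g: a_k = 3, 0, -24, 0, 32, 0, …
Sum ⇒ L₀ = lclm(L_f,L_g) in ℚ(x)⟨Dx⟩.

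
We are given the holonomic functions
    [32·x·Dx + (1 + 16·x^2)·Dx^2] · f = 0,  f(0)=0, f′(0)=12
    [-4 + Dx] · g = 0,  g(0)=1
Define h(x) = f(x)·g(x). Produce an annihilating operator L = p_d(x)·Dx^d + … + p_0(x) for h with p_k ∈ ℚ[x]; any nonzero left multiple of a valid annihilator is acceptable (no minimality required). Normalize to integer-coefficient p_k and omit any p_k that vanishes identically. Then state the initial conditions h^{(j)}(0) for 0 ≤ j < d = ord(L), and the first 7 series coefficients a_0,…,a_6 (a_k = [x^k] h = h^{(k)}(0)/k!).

L = (16 - 128·x + 256·x^2) + (-8 + 32·x - 128·x^2)·Dx + (1 + 16·x^2)·Dx^2  (order 2).
h: a_k = 0, 12, 48, 32, -128, 1152/5, 5632/3, …
ICs: h(0) = 0, h′(0) = 12.

f: a_k = 0, 12, 0, -64, 0, 3072/5, 0, …
g: a_k = 1, 4, 8, 32/3, 32/3, 128/15, 256/45, …
Sym-product of L_f,L_g gives L₀ (≤ ord 2).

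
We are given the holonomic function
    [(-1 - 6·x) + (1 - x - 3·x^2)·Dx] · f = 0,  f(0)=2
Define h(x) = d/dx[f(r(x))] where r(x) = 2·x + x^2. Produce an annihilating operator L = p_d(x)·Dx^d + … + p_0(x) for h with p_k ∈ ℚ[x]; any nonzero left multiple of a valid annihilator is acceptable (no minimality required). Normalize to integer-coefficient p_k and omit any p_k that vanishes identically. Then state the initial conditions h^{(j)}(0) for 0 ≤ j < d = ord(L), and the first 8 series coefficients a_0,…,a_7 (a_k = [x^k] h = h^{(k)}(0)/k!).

L = (17 + 114·x + 597·x^2 + 1260·x^3 + 1215·x^4 + 540·x^5 + 90·x^6) + (-1 - 11·x + 21·x^2 + 211·x^3 + 405·x^4 + 333·x^5 + 126·x^6 + 18·x^7)·Dx  (order 1).
h: a_k = 4, 68, 432, 3136, 19300, 118452, 696528, 4034608, …
ICs: h(0) = 4.

f: a_k = 2, 2, 8, 14, 38, 80, 194, 434, …
L₀ from L_f via x↦r, Dx↦r'^{-1}Dx.
Differentiate: ansatz ord ≤ ord L₀ ⇒ L.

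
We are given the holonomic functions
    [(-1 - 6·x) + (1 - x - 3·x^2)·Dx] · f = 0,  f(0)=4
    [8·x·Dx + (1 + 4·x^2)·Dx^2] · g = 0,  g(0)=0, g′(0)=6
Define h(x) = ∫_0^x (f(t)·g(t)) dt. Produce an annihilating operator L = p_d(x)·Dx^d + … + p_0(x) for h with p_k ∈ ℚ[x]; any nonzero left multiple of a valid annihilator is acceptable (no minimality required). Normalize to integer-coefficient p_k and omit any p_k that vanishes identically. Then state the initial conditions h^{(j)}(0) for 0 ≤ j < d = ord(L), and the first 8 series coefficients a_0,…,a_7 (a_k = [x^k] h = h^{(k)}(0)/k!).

L = (6 + 8·x + 72·x^2)·Dx + (2 + 4·x + 16·x^2 + 72·x^3)·Dx^2 + (-1 + x - x^2 + 4·x^3 + 12·x^4)·Dx^3  (order 3).
h: a_k = 0, 0, 12, 8, 16, 136/5, 1012/15, 4064/35, …
ICs: h(0) = 0, h′(0) = 0, h′′(0) = 24.

f: a_k = 4, 4, 16, 28, 76, 160, 388, 868, …
g: a_k = 0, 6, 0, -8, 0, 96/5, 0, -384/7, …
Sym-product of L_f,L_g gives L₀ (≤ ord 2).
∫: right-multiply L₀ by Dx.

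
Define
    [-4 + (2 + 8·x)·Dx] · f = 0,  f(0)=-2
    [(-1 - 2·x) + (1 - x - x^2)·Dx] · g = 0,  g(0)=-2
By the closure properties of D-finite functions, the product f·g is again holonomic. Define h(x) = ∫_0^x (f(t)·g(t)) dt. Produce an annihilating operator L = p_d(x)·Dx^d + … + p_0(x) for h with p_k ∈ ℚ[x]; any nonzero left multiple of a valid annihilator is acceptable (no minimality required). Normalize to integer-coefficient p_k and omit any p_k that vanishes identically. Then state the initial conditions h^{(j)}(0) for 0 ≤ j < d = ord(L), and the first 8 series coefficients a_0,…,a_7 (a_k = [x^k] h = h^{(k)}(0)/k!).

f: a_k = -2, -4, 4, -8, 20, -56, 168, -528, …
g: a_k = -2, -2, -4, -6, -10, -16, -26, -42, …
Product ⇒ symmetric product L₀, ord ≤ 1.
Integrate: L := L₀·Dx.
L = (3 + 4·x + 6·x^2)·Dx + (-1 - 3·x + 5·x^2 + 4·x^3)·Dx^2  (order 2).
h: a_k = 0, 4, 6, 8/3, 9, 4/5, 76/3, -180/7, …
ICs: h(0) = 0, h′(0) = 4.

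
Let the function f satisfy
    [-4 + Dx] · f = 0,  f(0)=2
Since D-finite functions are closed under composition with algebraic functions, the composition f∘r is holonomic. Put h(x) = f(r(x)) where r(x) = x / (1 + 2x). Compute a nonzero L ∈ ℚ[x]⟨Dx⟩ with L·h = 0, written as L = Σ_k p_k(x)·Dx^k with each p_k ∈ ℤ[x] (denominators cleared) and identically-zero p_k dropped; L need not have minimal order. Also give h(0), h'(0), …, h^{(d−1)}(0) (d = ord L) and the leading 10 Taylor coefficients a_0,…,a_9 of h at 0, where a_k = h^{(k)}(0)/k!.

f: a_k = 2, 8, 16, 64/3, 64/3, 256/15, 512/45, 2048/315, 1024/315, 4096/2835, …
Substitute x→r, Dx→(1/r')Dx; clear ⇒ L₀.
L = -4 + (1 + 4·x + 4·x^2)·Dx  (order 1).
h: a_k = 2, 8, 0, -32/3, 64/3, -128/5, 512/45, 2560/63, -16384/105, 145408/405, …
ICs: h(0) = 2.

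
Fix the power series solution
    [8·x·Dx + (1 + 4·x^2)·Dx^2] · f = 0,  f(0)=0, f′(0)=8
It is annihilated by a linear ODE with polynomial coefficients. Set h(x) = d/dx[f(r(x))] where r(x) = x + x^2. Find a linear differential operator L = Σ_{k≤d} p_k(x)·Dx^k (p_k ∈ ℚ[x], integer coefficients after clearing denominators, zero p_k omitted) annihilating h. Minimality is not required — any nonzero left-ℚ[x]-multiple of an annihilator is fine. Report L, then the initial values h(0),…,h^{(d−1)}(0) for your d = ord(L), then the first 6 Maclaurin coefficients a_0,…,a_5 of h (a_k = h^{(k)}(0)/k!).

f: a_k = 0, 8, 0, -32/3, 0, 128/5, …
Change of var in L_f (x↦r) gives L₀.
h=h₀': d/dx-closure on L₀ ⇒ L.
L = (-2 + 8·x + 32·x^2 + 48·x^3 + 24·x^4) + (1 + 2·x + 4·x^2 + 16·x^3 + 20·x^4 + 8·x^5)·Dx  (order 1).
h: a_k = 8, 16, -32, -128, -32, 704, …
ICs: h(0) = 8.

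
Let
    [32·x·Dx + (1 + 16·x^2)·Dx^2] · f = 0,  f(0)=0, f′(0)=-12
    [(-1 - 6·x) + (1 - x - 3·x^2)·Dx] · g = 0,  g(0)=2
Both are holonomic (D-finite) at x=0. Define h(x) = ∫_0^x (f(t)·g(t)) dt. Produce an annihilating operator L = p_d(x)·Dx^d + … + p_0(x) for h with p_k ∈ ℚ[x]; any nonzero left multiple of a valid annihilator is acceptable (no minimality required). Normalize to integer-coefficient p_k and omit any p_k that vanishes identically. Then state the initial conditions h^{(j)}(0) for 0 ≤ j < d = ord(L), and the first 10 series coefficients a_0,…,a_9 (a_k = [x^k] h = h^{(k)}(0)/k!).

f: a_k = 0, -12, 0, 64, 0, -3072/5, 0, 49152/7, 0, -262144/3, …
g: a_k = 2, 2, 8, 14, 38, 80, 194, 434, 1016, 2318, …
Product ⇒ symmetric product L₀, ord ≤ 2.
h=∫₀ˣh₀: take L = L₀·Dx.
L = (6 + 32·x + 288·x^2)·Dx + (2 - 20·x + 64·x^2 + 288·x^3)·Dx^2 + (-1 + x - 13·x^2 + 16·x^3 + 48·x^4)·Dx^3  (order 3).
h: a_k = 0, 0, -12, -8, 8, -8, -2932/15, -6464/35, 40391/35, 187384/315, …
ICs: h(0) = 0, h′(0) = 0, h′′(0) = -24.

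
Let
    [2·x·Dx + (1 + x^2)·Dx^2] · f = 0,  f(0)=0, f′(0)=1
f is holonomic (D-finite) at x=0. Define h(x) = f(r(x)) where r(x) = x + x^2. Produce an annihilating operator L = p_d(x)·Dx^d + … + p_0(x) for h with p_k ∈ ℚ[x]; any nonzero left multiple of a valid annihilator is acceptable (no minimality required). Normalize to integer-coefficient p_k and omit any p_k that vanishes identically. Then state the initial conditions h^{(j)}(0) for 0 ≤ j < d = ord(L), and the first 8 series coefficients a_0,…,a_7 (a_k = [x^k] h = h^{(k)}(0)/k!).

f: a_k = 0, 1, 0, -1/3, 0, 1/5, 0, -1/7, …
h₀=f(r): pull back L_f along r ⇒ L₀.
L = (-2 + 2·x + 8·x^2 + 12·x^3 + 6·x^4)·Dx + (1 + 2·x + x^2 + 4·x^3 + 5·x^4 + 2·x^5)·Dx^2  (order 2).
h: a_k = 0, 1, 1, -1/3, -1, -4/5, 2/3, 13/7, …
ICs: h(0) = 0, h′(0) = 1.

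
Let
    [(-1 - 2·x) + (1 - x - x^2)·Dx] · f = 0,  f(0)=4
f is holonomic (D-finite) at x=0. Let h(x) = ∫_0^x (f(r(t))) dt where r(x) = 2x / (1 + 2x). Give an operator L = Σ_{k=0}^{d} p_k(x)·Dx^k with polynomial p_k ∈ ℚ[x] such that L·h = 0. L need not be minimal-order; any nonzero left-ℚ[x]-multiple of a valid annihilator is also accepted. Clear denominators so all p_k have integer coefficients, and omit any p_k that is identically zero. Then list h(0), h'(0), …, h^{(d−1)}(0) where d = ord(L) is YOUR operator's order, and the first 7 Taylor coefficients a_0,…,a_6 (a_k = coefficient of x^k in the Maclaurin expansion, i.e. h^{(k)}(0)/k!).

L = (2 + 12·x)·Dx + (-1 - 4·x + 8·x^3)·Dx^2  (order 2).
h: a_k = 0, 4, 4, 16/3, 0, 64/5, -64/3, …
ICs: h(0) = 0, h′(0) = 4.

f: a_k = 4, 4, 8, 12, 20, 32, 52, …
h₀=f(r): pull back L_f along r ⇒ L₀.
h=∫₀ˣh₀: take L = L₀·Dx.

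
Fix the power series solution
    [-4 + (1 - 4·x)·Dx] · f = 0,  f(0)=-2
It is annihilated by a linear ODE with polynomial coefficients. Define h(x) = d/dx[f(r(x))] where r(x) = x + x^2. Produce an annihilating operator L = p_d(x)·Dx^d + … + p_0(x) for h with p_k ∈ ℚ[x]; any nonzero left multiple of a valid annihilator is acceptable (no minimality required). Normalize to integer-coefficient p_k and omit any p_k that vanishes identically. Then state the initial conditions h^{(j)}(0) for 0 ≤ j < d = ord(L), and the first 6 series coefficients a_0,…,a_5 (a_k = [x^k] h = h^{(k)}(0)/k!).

f: a_k = -2, -8, -32, -128, -512, -2048, …
L₀ from L_f via x↦r, Dx↦r'^{-1}Dx.
h=h₀': d/dx-closure on L₀ ⇒ L.
L = (10 + 24·x + 24·x^2) + (-1 + 2·x + 12·x^2 + 8·x^3)·Dx  (order 1).
h: a_k = -8, -80, -576, -3712, -22400, -129792, …
ICs: h(0) = -8.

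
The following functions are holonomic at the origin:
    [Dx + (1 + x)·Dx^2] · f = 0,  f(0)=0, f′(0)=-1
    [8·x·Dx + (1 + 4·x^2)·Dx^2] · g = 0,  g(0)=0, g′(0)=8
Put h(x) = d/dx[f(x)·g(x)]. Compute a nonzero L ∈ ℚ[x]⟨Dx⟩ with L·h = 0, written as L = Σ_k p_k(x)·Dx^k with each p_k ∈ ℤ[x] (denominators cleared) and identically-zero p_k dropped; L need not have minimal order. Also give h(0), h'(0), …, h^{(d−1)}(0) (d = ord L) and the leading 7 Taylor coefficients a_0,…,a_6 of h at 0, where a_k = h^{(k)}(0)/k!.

L = (288 + 560·x + 3584·x^2 + 8640·x^3 + 7680·x^4 + 3328·x^5 + 1024·x^7) + (258 + 1840·x + 6992·x^2 + 19264·x^3 + 29440·x^4 + 23808·x^5 + 8960·x^6 + 3072·x^7 + 3584·x^8)·Dx + (36 + 628·x + 2496·x^2 + 6192·x^3 + 12288·x^4 + 15936·x^5 + 12288·x^6 + 5376·x^7 + 3072·x^8 + 2048·x^9)·Dx^2 + (17 + 66·x + 241·x^2 + 608·x^3 + 1152·x^4 + 1728·x^5 + 2016·x^6 + 1536·x^7 + 768·x^8 + 512·x^9 + 256·x^10)·Dx^3  (order 3).
h: a_k = 0, -16, 12, 32, -50/3, -2128/15, 1204/15, …
ICs: h(0) = 0, h′(0) = -16, h′′(0) = 24.

f: a_k = 0, -1, 1/2, -1/3, 1/4, -1/5, 1/6, …
g: a_k = 0, 8, 0, -32/3, 0, 128/5, 0, …
f·g: L₀ = L_f ⊗_s L_g, ord ≤ 2·2.
Derive L from L₀ (diff closure).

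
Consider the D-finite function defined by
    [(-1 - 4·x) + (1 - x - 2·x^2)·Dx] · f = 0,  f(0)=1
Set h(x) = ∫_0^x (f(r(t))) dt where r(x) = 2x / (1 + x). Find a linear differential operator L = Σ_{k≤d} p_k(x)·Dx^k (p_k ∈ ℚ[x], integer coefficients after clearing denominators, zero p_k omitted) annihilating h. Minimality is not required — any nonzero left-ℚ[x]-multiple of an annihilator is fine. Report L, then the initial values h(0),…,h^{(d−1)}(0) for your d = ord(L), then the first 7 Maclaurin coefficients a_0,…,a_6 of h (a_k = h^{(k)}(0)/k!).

f: a_k = 1, 1, 3, 5, 11, 21, 43, …
f∘r: x↦r, Dx↦Dx/r' in L_f ⇒ L₀.
∫: right-multiply L₀ by Dx.
L = (2 + 18·x)·Dx + (-1 - x + 9·x^2 + 9·x^3)·Dx^2  (order 2).
h: a_k = 0, 1, 1, 10/3, 9/2, 18, 27, …
ICs: h(0) = 0, h′(0) = 1.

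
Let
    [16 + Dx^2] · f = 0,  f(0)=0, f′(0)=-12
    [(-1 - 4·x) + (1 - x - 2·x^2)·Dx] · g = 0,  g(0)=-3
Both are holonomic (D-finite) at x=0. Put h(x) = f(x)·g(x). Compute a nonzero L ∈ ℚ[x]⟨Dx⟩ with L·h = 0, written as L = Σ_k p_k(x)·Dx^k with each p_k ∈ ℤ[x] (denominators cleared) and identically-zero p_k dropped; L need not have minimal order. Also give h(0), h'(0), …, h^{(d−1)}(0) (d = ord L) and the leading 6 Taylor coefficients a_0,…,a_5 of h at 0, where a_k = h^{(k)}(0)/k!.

L = (-12 + 16·x + 32·x^2) + (2 + 8·x)·Dx + (-1 + x + 2·x^2)·Dx^2  (order 2).
h: a_k = 0, 36, 36, 12, 84, 924/5, …
ICs: h(0) = 0, h′(0) = 36.

f: a_k = 0, -12, 0, 32, 0, -128/5, …
g: a_k = -3, -3, -9, -15, -33, -63, …
L₀ := L_f ⊗_s L_g (sym. prod.), ord ≤ 2.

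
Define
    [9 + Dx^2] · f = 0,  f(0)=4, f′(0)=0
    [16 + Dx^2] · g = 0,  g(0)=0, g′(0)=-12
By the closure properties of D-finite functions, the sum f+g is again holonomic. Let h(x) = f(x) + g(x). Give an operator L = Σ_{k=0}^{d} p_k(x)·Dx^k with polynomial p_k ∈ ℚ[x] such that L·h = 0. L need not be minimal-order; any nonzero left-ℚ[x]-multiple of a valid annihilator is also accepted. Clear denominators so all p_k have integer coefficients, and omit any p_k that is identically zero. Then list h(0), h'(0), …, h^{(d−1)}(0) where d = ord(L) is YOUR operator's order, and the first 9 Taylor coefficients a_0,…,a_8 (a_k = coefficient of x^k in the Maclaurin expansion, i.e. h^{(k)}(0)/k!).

L = 144 + 25·Dx^2 + Dx^4  (order 4).
h: a_k = 4, -12, -18, 32, 27/2, -128/5, -81/20, 1024/105, 729/1120, …
ICs: h(0) = 4, h′(0) = -12, h′′(0) = -36, h′′′(0) = 192.

f: a_k = 4, 0, -18, 0, 27/2, 0, -81/20, 0, 729/1120, …
g: a_k = 0, -12, 0, 32, 0, -128/5, 0, 1024/105, 0, …
L₀ := lclm(L_f,L_g); ord L₀ ≤ 2+2.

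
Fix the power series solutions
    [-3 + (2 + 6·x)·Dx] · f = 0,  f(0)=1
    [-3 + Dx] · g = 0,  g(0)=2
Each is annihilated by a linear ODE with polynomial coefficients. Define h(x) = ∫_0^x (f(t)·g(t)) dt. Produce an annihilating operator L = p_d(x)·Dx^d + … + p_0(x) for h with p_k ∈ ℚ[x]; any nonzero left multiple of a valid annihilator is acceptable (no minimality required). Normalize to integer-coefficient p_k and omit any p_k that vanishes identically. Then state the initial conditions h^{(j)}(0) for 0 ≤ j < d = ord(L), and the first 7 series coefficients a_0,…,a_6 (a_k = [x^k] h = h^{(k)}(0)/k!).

L = (-9 - 18·x)·Dx + (2 + 6·x)·Dx^2  (order 2).
h: a_k = 0, 2, 9/2, 21/4, 153/32, 891/320, 2889/1280, …
ICs: h(0) = 0, h′(0) = 2.

f: a_k = 1, 3/2, -9/8, 27/16, -405/128, 1701/256, -15309/1024, …
g: a_k = 2, 6, 9, 9, 27/4, 81/20, 81/40, …
h₀=f·g: eliminate ⇒ L₀, order ≤ 1·1.
∫: right-multiply L₀ by Dx.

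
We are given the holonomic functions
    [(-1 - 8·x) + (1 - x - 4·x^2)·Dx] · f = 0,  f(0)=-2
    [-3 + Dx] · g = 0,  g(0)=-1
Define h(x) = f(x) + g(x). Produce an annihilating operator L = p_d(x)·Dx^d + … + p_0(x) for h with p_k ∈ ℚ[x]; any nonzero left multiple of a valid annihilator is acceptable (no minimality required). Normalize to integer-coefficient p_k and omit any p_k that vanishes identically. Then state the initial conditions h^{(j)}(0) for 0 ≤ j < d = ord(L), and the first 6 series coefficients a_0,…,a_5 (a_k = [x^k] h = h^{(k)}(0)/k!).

L = (-21 - 9·x - 396·x^2 - 288·x^3) + (1 + 42·x + 159·x^2 - 72·x^3 - 144·x^4)·Dx + (2 - 13·x - 9·x^2 + 56·x^3 + 48·x^4)·Dx^2  (order 2).
h: a_k = -3, -5, -29/2, -45/2, -491/8, -5281/40, …
ICs: h(0) = -3, h′(0) = -5.

f: a_k = -2, -2, -10, -18, -58, -130, …
g: a_k = -1, -3, -9/2, -9/2, -27/8, -81/40, …
h₀=f+g: left-lcm gives L₀, ord ≤ 2.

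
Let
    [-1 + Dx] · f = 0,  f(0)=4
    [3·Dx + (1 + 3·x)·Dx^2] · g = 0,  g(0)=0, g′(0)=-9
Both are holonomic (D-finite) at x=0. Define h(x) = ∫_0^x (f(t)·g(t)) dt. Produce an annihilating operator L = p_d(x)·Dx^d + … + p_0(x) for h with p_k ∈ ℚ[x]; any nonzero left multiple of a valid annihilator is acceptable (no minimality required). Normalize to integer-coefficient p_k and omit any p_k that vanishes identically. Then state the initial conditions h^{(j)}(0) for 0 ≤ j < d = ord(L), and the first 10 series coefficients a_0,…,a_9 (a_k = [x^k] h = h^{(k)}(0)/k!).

L = (-2 + 3·x)·Dx + (1 - 6·x)·Dx^2 + (1 + 3·x)·Dx^3  (order 3).
h: a_k = 0, 0, -18, 6, -18, 156/5, -1289/20, 3921/28, -44561/140, 134669/180, …
ICs: h(0) = 0, h′(0) = 0, h′′(0) = -36.

f: a_k = 4, 4, 2, 2/3, 1/6, 1/30, 1/180, 1/1260, 1/10080, 1/90720, …
g: a_k = 0, -9, 27/2, -27, 243/4, -729/5, 729/2, -6561/7, 19683/8, -6561, …
h₀=f·g: eliminate ⇒ L₀, order ≤ 1·2.
Integrate: L := L₀·Dx.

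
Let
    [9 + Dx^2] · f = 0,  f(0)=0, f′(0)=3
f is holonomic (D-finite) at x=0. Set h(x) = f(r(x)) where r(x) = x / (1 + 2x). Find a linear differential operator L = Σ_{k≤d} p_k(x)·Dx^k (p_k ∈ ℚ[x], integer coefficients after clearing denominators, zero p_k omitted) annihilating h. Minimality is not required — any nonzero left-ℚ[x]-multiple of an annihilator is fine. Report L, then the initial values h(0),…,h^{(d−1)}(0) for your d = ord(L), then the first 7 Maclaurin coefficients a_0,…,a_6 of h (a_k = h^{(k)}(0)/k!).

L = 9 + (4 + 24·x + 48·x^2 + 32·x^3)·Dx + (1 + 8·x + 24·x^2 + 32·x^3 + 16·x^4)·Dx^2  (order 2).
h: a_k = 0, 3, -6, 15/2, 3, -2319/40, 975/4, …
ICs: h(0) = 0, h′(0) = 3.

f: a_k = 0, 3, 0, -9/2, 0, 81/40, 0, …
h₀=f(r): pull back L_f along r ⇒ L₀.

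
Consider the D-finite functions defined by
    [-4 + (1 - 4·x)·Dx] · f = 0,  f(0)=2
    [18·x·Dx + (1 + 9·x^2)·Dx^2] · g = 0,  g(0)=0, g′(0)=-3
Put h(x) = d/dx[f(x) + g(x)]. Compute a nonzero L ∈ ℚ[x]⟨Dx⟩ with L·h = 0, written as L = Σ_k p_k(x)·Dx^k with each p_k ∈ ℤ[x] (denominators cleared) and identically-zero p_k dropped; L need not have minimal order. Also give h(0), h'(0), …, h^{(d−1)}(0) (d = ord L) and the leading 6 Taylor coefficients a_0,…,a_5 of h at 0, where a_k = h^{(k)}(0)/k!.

f: a_k = 2, 8, 32, 128, 512, 2048, …
g: a_k = 0, -3, 0, 9, 0, -243/5, …
Weyl lclm of L_f,L_g ⇒ L₀ (ord ≤ 3).
h₀' ⇒ L via d/dx closure of L₀.
L = (-72 + 1152·x + 1944·x^2) + (57 - 72·x + 765·x^2 + 1944·x^3)·Dx + (-4 + 7·x + 63·x^3 + 324·x^4)·Dx^2  (order 2).
h: a_k = 5, 64, 411, 2048, 9997, 49152, …
ICs: h(0) = 5, h′(0) = 64.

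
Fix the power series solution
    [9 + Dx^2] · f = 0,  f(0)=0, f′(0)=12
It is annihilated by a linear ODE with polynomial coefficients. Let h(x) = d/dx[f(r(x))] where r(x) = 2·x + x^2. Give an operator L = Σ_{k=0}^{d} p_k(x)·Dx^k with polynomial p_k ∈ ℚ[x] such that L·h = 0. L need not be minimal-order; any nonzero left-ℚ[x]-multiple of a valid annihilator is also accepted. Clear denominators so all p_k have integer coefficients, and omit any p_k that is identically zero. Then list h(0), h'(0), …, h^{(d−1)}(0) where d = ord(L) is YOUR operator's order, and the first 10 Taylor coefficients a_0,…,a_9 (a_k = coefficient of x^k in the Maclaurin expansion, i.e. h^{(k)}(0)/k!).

f: a_k = 0, 12, 0, -18, 0, 81/10, 0, -243/140, 0, 243/1120, …
f∘r: x↦r, Dx↦Dx/r' in L_f ⇒ L₀.
h₀' ⇒ L via d/dx closure of L₀.
L = (39 + 144·x + 216·x^2 + 144·x^3 + 36·x^4) + (-3 - 3·x)·Dx + (1 + 2·x + x^2)·Dx^2  (order 2).
h: a_k = 24, 24, -432, -864, 756, 3780, 14904/5, -18144/5, -306909/35, -32481/7, …
ICs: h(0) = 24, h′(0) = 24.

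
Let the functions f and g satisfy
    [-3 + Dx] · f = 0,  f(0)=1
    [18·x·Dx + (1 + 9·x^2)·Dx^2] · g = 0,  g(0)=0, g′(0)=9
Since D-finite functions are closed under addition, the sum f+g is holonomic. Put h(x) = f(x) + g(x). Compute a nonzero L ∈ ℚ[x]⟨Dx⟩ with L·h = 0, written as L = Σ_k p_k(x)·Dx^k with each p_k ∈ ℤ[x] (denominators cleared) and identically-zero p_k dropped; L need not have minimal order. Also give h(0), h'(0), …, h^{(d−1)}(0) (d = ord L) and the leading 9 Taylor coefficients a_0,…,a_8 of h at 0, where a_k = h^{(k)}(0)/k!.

L = (18 - 108·x - 162·x^2)·Dx + (-9 + 27·x + 27·x^2 - 81·x^3)·Dx^2 + (1 + 3·x + 9·x^2 + 27·x^3)·Dx^3  (order 3).
h: a_k = 1, 12, 9/2, -45/2, 27/8, 5913/40, 81/80, -524637/560, 729/4480, …
ICs: h(0) = 1, h′(0) = 12, h′′(0) = 9.

f: a_k = 1, 3, 9/2, 9/2, 27/8, 81/40, 81/80, 243/560, 729/4480, …
g: a_k = 0, 9, 0, -27, 0, 729/5, 0, -6561/7, 0, …
Weyl lclm of L_f,L_g ⇒ L₀ (ord ≤ 3).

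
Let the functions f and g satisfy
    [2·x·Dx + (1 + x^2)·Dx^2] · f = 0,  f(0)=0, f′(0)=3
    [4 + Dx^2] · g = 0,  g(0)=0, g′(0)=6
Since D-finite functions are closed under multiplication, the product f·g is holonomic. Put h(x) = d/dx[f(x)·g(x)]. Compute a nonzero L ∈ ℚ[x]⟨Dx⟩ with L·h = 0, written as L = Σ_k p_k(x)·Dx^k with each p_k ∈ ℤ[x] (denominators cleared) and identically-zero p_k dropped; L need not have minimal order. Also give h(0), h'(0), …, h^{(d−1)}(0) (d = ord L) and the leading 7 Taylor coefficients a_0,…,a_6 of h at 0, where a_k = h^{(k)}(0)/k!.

L = (512 + 1824·x^2 + 2768·x^4 + 1920·x^6 + 912·x^8 + 320·x^10 + 64·x^12) + (248·x + 944·x^3 + 1240·x^5 + 800·x^7 + 320·x^9 + 64·x^11)·Dx + (168 + 652·x^2 + 1080·x^4 + 892·x^6 + 488·x^8 + 176·x^10 + 32·x^12)·Dx^2 + (62·x + 236·x^3 + 310·x^5 + 200·x^7 + 80·x^9 + 16·x^11)·Dx^3 + (10 + 49·x^2 + 97·x^4 + 103·x^6 + 65·x^8 + 24·x^10 + 4·x^12)·Dx^4  (order 4).
h: a_k = 0, 36, 0, -72, 0, 60, 0, …
ICs: h(0) = 0, h′(0) = 36, h′′(0) = 0, h′′′(0) = -432.

f: a_k = 0, 3, 0, -1, 0, 3/5, 0, …
g: a_k = 0, 6, 0, -4, 0, 4/5, 0, …
Product ⇒ symmetric product L₀, ord ≤ 4.
Derive L from L₀ (diff closure).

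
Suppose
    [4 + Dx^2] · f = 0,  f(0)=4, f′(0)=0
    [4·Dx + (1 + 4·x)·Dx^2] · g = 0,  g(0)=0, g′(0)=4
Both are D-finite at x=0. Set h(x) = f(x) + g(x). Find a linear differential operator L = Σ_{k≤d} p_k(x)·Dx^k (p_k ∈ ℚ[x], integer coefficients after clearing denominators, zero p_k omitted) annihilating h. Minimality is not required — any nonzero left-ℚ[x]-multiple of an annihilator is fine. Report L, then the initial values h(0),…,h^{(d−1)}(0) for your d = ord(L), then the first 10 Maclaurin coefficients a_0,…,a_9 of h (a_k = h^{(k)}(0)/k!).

f: a_k = 4, 0, -8, 0, 8/3, 0, -16/45, 0, 8/315, 0, …
g: a_k = 0, 4, -8, 64/3, -64, 1024/5, -2048/3, 16384/7, -8192, 262144/9, …
Sum ⇒ L₀ = lclm(L_f,L_g) in ℚ(x)⟨Dx⟩.
L = (400 + 128·x + 256·x^2)·Dx + (36 + 176·x + 192·x^2 + 256·x^3)·Dx^2 + (100 + 32·x + 64·x^2)·Dx^3 + (9 + 44·x + 48·x^2 + 64·x^3)·Dx^4  (order 4).
h: a_k = 4, 4, -16, 64/3, -184/3, 1024/5, -30736/45, 16384/7, -2580472/315, 262144/9, …
ICs: h(0) = 4, h′(0) = 4, h′′(0) = -32, h′′′(0) = 128.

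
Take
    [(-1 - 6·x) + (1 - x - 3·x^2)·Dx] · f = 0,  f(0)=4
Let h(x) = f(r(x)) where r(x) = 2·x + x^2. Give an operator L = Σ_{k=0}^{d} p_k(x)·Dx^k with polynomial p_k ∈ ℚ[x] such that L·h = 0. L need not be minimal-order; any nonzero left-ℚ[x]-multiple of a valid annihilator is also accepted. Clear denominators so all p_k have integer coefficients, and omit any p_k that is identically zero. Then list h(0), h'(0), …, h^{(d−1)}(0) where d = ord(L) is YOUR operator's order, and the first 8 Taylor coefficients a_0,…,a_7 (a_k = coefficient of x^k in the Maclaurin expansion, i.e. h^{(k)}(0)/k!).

L = (2 + 26·x + 36·x^2 + 12·x^3) + (-1 + 2·x + 13·x^2 + 12·x^3 + 3·x^4)·Dx  (order 1).
h: a_k = 4, 8, 68, 288, 1568, 7720, 39484, 199008, …
ICs: h(0) = 4.

f: a_k = 4, 4, 16, 28, 76, 160, 388, 868, …
h₀=f(r): pull back L_f along r ⇒ L₀.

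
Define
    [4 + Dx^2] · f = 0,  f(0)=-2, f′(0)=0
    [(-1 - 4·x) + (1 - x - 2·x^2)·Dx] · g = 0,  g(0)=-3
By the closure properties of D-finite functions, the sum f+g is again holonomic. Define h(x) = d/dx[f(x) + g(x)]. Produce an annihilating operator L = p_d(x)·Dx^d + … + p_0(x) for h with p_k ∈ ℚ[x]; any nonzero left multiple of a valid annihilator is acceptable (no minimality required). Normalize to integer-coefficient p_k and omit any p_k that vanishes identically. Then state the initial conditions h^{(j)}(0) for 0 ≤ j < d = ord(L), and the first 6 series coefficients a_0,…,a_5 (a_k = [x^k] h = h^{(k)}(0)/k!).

L = (576 + 2400·x + 5616·x^2 + 3360·x^3 + 3840·x^4 + 1152·x^5 + 768·x^6) + (-68 - 236·x + 240·x^2 + 488·x^3 + 560·x^4 + 672·x^5 + 448·x^6 + 256·x^7)·Dx + (144 + 600·x + 1404·x^2 + 840·x^3 + 960·x^4 + 288·x^5 + 192·x^6)·Dx^2 + (-17 - 59·x + 60·x^2 + 122·x^3 + 140·x^4 + 168·x^5 + 112·x^6 + 64·x^7)·Dx^3  (order 3).
h: a_k = -3, -10, -45, -412/3, -315, -11594/15, …
ICs: h(0) = -3, h′(0) = -10, h′′(0) = -90.

f: a_k = -2, 0, 4, 0, -4/3, 0, …
g: a_k = -3, -3, -9, -15, -33, -63, …
L₀ := lclm(L_f,L_g); ord L₀ ≤ 2+1.
Differentiate: ansatz ord ≤ ord L₀ ⇒ L.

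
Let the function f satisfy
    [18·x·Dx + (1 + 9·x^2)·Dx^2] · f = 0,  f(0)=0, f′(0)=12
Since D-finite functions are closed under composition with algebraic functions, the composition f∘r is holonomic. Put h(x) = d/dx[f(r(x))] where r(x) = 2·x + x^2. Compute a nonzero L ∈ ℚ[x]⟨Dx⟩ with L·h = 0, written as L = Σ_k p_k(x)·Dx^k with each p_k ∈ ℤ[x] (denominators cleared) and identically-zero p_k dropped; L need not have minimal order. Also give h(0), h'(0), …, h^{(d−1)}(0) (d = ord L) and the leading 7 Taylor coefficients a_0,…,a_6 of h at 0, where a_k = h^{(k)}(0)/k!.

L = (-1 + 72·x + 144·x^2 + 108·x^3 + 27·x^4) + (1 + x + 36·x^2 + 72·x^3 + 45·x^4 + 9·x^5)·Dx  (order 1).
h: a_k = 24, 24, -864, -1728, 30024, 93096, -1010880, …
ICs: h(0) = 24.

f: a_k = 0, 12, 0, -36, 0, 972/5, 0, …
L₀ from L_f via x↦r, Dx↦r'^{-1}Dx.
Differentiate: ansatz ord ≤ ord L₀ ⇒ L.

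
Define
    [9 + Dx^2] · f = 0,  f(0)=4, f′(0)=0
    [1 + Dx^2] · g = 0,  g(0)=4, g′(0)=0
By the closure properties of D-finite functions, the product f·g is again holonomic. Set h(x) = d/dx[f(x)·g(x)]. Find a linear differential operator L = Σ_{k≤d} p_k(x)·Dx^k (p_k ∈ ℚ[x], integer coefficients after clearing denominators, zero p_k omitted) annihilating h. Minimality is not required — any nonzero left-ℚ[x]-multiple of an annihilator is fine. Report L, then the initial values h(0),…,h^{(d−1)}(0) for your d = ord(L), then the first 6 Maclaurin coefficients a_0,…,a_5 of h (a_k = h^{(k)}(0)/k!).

f: a_k = 4, 0, -18, 0, 27/2, 0, …
g: a_k = 4, 0, -2, 0, 1/6, 0, …
Product ⇒ symmetric product L₀, ord ≤ 4.
Differentiate: ansatz ord ≤ ord L₀ ⇒ L.
L = 64 + 20·Dx^2 + Dx^4  (order 4).
h: a_k = 0, -160, 0, 1088/3, 0, -832/3, …
ICs: h(0) = 0, h′(0) = -160, h′′(0) = 0, h′′′(0) = 2176.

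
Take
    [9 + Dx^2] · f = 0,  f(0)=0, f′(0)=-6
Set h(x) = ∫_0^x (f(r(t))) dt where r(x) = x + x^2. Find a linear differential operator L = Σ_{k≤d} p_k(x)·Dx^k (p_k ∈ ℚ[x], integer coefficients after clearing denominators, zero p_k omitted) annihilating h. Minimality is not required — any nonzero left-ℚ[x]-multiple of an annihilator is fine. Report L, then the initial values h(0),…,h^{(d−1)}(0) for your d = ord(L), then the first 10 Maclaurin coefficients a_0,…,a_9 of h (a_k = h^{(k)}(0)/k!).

f: a_k = 0, -6, 0, 9, 0, -81/20, 0, 243/280, 0, -243/2240, …
f∘r: x↦r, Dx↦Dx/r' in L_f ⇒ L₀.
h=∫h₀ ⇒ L = L₀·Dx.
L = (9 + 54·x + 108·x^2 + 72·x^3)·Dx - 2·Dx^2 + (1 + 2·x)·Dx^3  (order 3).
h: a_k = 0, 0, -3, -2, 9/4, 27/5, 153/40, -45/28, -11097/2240, -153/40, …
ICs: h(0) = 0, h′(0) = 0, h′′(0) = -6.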